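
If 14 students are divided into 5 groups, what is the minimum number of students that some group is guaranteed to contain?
Pigeonhole: ⌈14/5⌉ = 3.

Answer: 3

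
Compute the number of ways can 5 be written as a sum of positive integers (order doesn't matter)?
7
Pentagonal recurrence p(n) = p(n−1) + p(n−2) − p(n−5) − p(n−7) + …: p(5) = p(4) + p(3) − p(0) = 5 + 3 − 1 = 7.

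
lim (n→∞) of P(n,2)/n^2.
1

Working:
P(n,2) = n(n-1) ≈ n^2 for large n. Limit = 1.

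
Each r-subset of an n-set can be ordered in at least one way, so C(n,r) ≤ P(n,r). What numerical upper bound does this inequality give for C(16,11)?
P(16,11) = 16·15·14·13·12·11·10·9·8·7·6 = 174,356,582,400, so C(16,11) ≤ 174,356,582,400. (The bound is loose by a factor of 11! = 39,916,800: C(16,11) = 174,356,582,400/39,916,800 = 4,368.)

Answer: 174,356,582,400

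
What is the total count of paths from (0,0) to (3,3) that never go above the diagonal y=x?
5

Working:
Counted by the Catalan number C_3: C_3 = C(6,3)/(3+1) = 20/4 = 5.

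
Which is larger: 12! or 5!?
12!
12!=479,001,600, 5!=120. 12! > 5!.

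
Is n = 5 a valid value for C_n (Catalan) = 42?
Yes
C_5 = C(10,5)/(5+1) = 252/6 = 42, which equals 42.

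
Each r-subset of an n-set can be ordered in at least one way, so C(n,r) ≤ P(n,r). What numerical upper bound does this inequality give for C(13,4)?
17,160

P(13,4) = 13·12·11·10 = 17,160, so C(13,4) ≤ 17,160. (The bound is loose by a factor of 4! = 24: C(13,4) = 17,160/24 = 715.)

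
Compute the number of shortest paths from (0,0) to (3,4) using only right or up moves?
35
Choose 3 rights from 7 moves: C(7,3) = 35.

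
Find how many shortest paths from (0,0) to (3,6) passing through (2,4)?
45

Solution: To (2,4): C(6,2)=15. From there: C(3,1)=3. Total: 45.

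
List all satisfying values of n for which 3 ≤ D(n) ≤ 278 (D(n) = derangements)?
4, 5, 6
Using D(n) = (n−1)[D(n−1) + D(n−2)] with D(1)=0, D(2)=1: D(3)=2; D(4)=9; D(5)=44; D(6)=265; D(7)=1,854. So valid n = 4, 5, 6.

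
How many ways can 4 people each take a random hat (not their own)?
9

Explanation: Using D(n) = (n-1)[D(n-1) + D(n-2)]:
D(4) = (4-1) × [D(3) + D(2)]
      = 3 × [2 + 1]
      = 3 × 3
      = 9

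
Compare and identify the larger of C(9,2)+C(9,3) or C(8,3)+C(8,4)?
C(8,3)+C(8,4)

First=120, Second=126.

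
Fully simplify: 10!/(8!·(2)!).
45

Explanation: This is C(10,8) = 45.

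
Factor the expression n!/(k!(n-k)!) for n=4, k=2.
C(4,2) = 6

Explanation: This is the binomial coefficient C(4,2) = 6.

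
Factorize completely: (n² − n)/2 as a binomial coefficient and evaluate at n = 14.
C(n,2); C(14,2) = 91

Reasoning: (n² − n)/2 = n(n−1)/2 = C(n,2). At n = 14: C(14,2) = 91.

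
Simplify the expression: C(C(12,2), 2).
2,145

Solution: C(12,2) = 66, then C(66, 2) = 2,145.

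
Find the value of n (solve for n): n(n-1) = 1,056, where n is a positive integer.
n² − n − 1,056 = 0, so n = (1 ± √(1 + 4·1,056))/2 = (1 ± √4,225)/2 = (1 ± 65)/2, i.e. n = 33 or n = -32. Taking the positive root, n = 33 (check: 33×32 = 1,056).

Answer: 33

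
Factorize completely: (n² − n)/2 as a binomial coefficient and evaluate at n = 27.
C(n,2); C(27,2) = 351

Working:
(n² − n)/2 = n(n−1)/2 = C(n,2). At n = 27: C(27,2) = 351.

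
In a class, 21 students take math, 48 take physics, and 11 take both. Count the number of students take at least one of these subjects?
58

Reasoning: |A∪B| = |A|+|B|-|A∩B| = 21+48-11 = 58.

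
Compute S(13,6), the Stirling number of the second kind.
9,321,312

Reasoning: Using the Stirling recurrence: S(n,k) = k·S(n-1,k) + S(n-1,k-1)
S(13,6) = 6·S(12,6) + S(12,5)
         = 6·1323652 + 1379400
         = 7941912 + 1379400
         = 9,321,312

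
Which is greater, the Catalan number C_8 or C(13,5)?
C_8

Solution: C_8 = C(16,8)/(8+1) = 12,870/9 = 1,430; C(13,5) = 1,287.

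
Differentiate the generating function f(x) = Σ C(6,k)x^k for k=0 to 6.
Σ k·C(6,k)x^(k-1) for k=1 to 6

Reasoning: Term-by-term differentiation gives Σ k·C(6,k)x^{k-1} for k=1 to 6.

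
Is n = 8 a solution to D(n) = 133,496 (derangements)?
No
D(8) = (8-1)·[D(7) + D(6)] = 7·[1,854 + 265] = 14,833, which does not equal 133,496.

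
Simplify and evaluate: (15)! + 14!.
1,394,852,659,200

Solution: (15)! + 14! = (15)·14! + 14! = (15+1)·14! = 16·14! = 1,394,852,659,200.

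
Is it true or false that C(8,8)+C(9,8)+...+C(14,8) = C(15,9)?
True

Explanation: Hockey stick identity gives Σ = C(15,9) = 5,005; RHS C(15,9) = 5,005.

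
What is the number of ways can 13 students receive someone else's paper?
Using D(n) = (n-1)[D(n-1) + D(n-2)]:
D(13) = (13-1) × [D(12) + D(11)]
      = 12 × [176214841 + 14684570]
      = 12 × 190899411
      = 2,290,792,932
Final answer: 2,290,792,932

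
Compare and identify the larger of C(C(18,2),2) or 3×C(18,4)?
C(C(18,2),2)

Working:
C(C(18,2),2)=11,628, 3×C(18,4)=9,180.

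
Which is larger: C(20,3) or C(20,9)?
C(20,9)

Explanation: C(20,3)=1,140, C(20,9)=167,960.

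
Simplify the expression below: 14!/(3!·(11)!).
This is C(14,3) = 364.

Answer: 364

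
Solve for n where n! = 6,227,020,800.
n! is strictly increasing. 11! = 39,916,800, 12! = 479,001,600, 13! = 6,227,020,800 ✓. So n = 13.

Answer: 13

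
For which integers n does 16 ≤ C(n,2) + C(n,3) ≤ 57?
5, 6, 7

C(4,2)+C(4,3)=10; C(5,2)+C(5,3)=20; C(6,2)+C(6,3)=35; C(7,2)+C(7,3)=56; C(8,2)+C(8,3)=84. So valid n = 5, 6, 7.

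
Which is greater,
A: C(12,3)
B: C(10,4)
A

Working:
A=C(12,3)=220, B=C(10,4)=210.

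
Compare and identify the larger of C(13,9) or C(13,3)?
C(13,9)=715, C(13,3)=286.
Final answer: C(13,9)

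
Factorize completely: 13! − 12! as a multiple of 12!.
12 × 12! = 5,748,019,200
13! − 12! = 13·12! − 12! = (13 − 1)·12! = 12 × 12! = 5,748,019,200.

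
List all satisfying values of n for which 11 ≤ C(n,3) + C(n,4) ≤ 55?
5, 6

Solution: C(4,3)+C(4,4)=5; C(5,3)+C(5,4)=15; C(6,3)+C(6,4)=35; C(7,3)+C(7,4)=70. So valid n = 5, 6.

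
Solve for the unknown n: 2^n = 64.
6

Working:
2^6 = 64, so n = 6.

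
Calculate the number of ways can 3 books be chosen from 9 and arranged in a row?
P(9,3) = 9!/(9-3)! = 504.

Answer: 504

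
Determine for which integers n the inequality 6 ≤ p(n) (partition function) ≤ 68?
Tabulating p(n) via p(n) = p(n−1) + p(n−2) − p(n−5) − p(n−7) + …: p(4)=5; p(5)=7; p(6)=11; p(7)=15; p(8)=22; p(9)=30; p(10)=42; p(11)=56; p(12)=77. So valid n = 5, 6, 7, 8, 9, 10, 11.
Final answer: 5, 6, 7, 8, 9, 10, 11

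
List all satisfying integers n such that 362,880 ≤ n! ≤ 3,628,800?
9, 10

Working:
n! is strictly increasing; 9! = 362,880 and 10! = 3,628,800, so valid n = 9, 10.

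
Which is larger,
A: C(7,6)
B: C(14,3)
A=C(7,6)=7, B=C(14,3)=364.
Final answer: B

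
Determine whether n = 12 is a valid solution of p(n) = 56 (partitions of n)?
Pentagonal recurrence p(n) = p(n−1) + p(n−2) − p(n−5) − p(n−7) + …: p(12) = p(11) + p(10) − p(7) − p(5) + p(0) = 56 + 42 − 15 − 7 + 1 = 77, which does not equal 56.

Answer: No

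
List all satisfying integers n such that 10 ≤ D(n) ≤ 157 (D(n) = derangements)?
5

Using D(n) = (n−1)[D(n−1) + D(n−2)] with D(1)=0, D(2)=1: D(4)=9; D(5)=44; D(6)=265. So valid n = 5.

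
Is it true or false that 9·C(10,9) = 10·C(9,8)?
True

Working:
Absorption identity k·C(n,k) = n·C(n-1,k-1). LHS = 9·10 = 90; RHS = 10·9 = 90.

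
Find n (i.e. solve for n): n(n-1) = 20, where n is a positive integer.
n² − n − 20 = 0, so n = (1 ± √(1 + 4·20))/2 = (1 ± √81)/2 = (1 ± 9)/2, i.e. n = 5 or n = -4. Taking the positive root, n = 5 (check: 5×4 = 20).
Final answer: 5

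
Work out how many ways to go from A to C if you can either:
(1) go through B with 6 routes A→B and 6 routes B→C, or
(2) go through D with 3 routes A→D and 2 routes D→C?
42

Working:
Route via B: 6×6=36. Route via D: 3×2=6. Total: 42.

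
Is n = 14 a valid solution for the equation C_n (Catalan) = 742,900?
No

Reasoning: C_14 = C(28,14)/(14+1) = 40,116,600/15 = 2,674,440, which does not equal 742,900.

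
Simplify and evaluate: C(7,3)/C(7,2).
5/3

C(n,k+1)/C(n,k) = (n−k)/(k+1). Here (7−2)/(2+1) = 5/3 = 5/3.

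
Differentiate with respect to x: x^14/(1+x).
(14x^13(1+x) - x^14)/(1+x)²

Working:
Quotient rule: [14x^{13}(1+x) - x^14]/(1+x)².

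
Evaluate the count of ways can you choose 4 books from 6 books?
15

C(6,4) = 6! / (4! × (6-4)!)
         = 6! / (4! × 2!)
         = 15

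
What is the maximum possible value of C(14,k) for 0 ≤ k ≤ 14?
3,432

Maximum at k = 7: C(14,7) = 3,432.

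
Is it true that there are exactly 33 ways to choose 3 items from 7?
C(7,3) = 35 ≠ 33.

Answer: False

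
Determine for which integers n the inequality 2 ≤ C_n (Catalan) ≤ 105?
2, 3, 4, 5

Working:
C_1=1; C_2=2; C_3=5; C_4=14; C_5=42; C_6=132. So valid n = 2, 3, 4, 5.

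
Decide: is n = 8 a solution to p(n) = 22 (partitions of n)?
Pentagonal recurrence p(n) = p(n−1) + p(n−2) − p(n−5) − p(n−7) + …: p(8) = p(7) + p(6) − p(3) − p(1) = 15 + 11 − 3 − 1 = 22, which equals 22.

Answer: Yes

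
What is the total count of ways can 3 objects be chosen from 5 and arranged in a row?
P(5,3) = 5!/(5-3)! = 60.

Answer: 60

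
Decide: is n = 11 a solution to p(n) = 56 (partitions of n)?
Yes

Solution: Pentagonal recurrence p(n) = p(n−1) + p(n−2) − p(n−5) − p(n−7) + …: p(11) = p(10) + p(9) − p(6) − p(4) = 42 + 30 − 11 − 5 = 56, which equals 56.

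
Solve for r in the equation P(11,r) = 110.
P(11,r) = 11·10·…·(11−r+1), a product of r factors. Multiplying down from 11: 11 = 11; 11·10 = 110 ✓ (2 factors). So r = 2.
Final answer: 2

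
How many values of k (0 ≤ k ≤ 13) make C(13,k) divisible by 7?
0

Working:
Checking C(13,k) mod 7 for k = 0..13: none are divisible by 7. Count = 0.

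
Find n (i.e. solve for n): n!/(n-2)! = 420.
21

Explanation: n!/(n-2)! = n×(n-1), a product of 2 consecutive integers ≈ (n−0.5)^2. 420^(1/2) + 0.5 ≈ 21.0; check n = 21: 21×20 = 420 ✓. So n = 21.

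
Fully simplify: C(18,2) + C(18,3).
By Pascal's identity: C(19,3) = 969.
Final answer: 969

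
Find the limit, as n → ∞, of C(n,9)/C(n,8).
C(n,9)/C(n,8) = (n-8)/9 → ∞ as n → ∞.
Final answer: ∞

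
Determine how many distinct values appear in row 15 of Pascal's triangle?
8

Solution: Row 15 has entries C(15,0)..C(15,15); by symmetry C(15,k)=C(15,15-k), giving 8 distinct values.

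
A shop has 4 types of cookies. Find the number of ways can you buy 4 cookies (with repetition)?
Stars and bars: C(4+4-1, 4) = C(7, 4) = 35.

Answer: 35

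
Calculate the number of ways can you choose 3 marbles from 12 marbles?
220

Explanation: C(12,3) = 12! / (3! × (12-3)!)
         = 12! / (3! × 9!)
         = 220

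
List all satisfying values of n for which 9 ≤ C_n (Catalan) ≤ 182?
C_3=5; C_4=14; C_5=42; C_6=132; C_7=429. So valid n = 4, 5, 6.
Final answer: 4, 5, 6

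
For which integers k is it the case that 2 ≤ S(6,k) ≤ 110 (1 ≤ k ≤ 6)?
2, 3, 4, 5

Explanation: S(6,1)=1; S(6,2)=31; S(6,3)=90; S(6,4)=65; S(6,5)=15; S(6,6)=1. So valid k = 2, 3, 4, 5.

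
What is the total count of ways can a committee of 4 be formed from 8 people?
70

Reasoning: C(8,4) = 8! / (4! × (8-4)!)
         = 8! / (4! × 4!)
         = 70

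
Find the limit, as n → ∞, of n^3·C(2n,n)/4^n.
∞

Solution: C(2n,n) ~ 4^n/√(πn), so n^3·C(2n,n)/4^n ~ n^(3 − 1/2)/√π → ∞.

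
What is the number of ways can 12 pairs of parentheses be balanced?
208,012
Using the Catalan number formula: C_n = C(2n, n) / (n+1)
C_12 = C(24, 12) / (12+1)
     = 2704156 / 13
     = 208,012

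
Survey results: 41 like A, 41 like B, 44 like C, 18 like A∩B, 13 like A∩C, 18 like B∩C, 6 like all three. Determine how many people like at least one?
|A∪B∪C| = 41+41+44-18-13-18+6 = 83.

Answer: 83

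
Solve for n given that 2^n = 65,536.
16

Solution: 65,536 = 1,024 × 64 = 2^10 × 2^6 = 2^16, so n = 16.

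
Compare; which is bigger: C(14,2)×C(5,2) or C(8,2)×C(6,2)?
C(14,2)×C(5,2)

C(14,2)×C(5,2)=910, C(8,2)×C(6,2)=420.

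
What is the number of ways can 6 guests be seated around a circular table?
120

Solution: Circular arrangements: (6-1)! = 120.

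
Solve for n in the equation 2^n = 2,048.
11

Explanation: 2,048 = 1,024 × 2 = 2^10 × 2^1 = 2^11, so n = 11.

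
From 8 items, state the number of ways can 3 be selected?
56

Working:
C(8,3) = 8! / (3! × (8-3)!)
         = 8! / (3! × 5!)
         = 56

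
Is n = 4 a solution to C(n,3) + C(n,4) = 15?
No

Reasoning: C(4,3) + C(4,4) = 4 + 1 = 5, which does not equal 15.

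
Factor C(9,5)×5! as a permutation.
P(9,5)
C(9,5)×5! = [9!/(5!(4)!)]×5! = 9!/(4)! = P(9,5) = 15,120.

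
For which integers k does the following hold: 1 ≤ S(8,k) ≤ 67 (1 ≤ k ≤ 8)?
1, 7, 8

Reasoning: S(8,1)=1; S(8,2)=127; S(8,3)=966; S(8,4)=1,701; S(8,5)=1,050; S(8,6)=266; S(8,7)=28; S(8,8)=1. So valid k = 1, 7, 8.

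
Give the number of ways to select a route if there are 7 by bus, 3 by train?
By the addition principle: 7 + 3 = 10.

Answer: 10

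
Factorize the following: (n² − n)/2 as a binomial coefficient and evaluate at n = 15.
C(n,2); C(15,2) = 105

Reasoning: (n² − n)/2 = n(n−1)/2 = C(n,2). At n = 15: C(15,2) = 105.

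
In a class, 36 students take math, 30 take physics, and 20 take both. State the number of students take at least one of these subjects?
46

Explanation: |A∪B| = |A|+|B|-|A∩B| = 36+30-20 = 46.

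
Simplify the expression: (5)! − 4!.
96

Explanation: (5)! − 4! = (5)·4! − 4! = (5−1)·4! = 4·4! = 96.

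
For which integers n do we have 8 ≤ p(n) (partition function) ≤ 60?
6, 7, 8, 9, 10, 11

Tabulating p(n) via p(n) = p(n−1) + p(n−2) − p(n−5) − p(n−7) + …: p(5)=7; p(6)=11; p(7)=15; p(8)=22; p(9)=30; p(10)=42; p(11)=56; p(12)=77. So valid n = 6, 7, 8, 9, 10, 11.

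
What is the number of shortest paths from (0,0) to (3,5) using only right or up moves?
Choose 3 rights from 8 moves: C(8,3) = 56.

Answer: 56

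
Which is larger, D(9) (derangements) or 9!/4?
D(9)
D(9) = (9-1)·[D(8) + D(7)] = 8·[14,833 + 1,854] = 133,496; 9!/4 = 362,880/4 = 90,720.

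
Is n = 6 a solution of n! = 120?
6! = 6·5! = 6·120 = 720, which does not equal 120.
Final answer: No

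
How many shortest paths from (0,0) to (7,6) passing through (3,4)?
525

Explanation: To (3,4): C(7,3)=35. From there: C(6,4)=15. Total: 525.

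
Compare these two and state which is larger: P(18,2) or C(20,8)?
P(18,2)=306, C(20,8)=125,970.

Answer: C(20,8)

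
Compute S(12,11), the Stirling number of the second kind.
66

Explanation: Using the Stirling recurrence: S(n,k) = k·S(n-1,k) + S(n-1,k-1)
S(12,11) = 11·S(11,11) + S(11,10)
         = 11·1 + 55
         = 11 + 55
         = 66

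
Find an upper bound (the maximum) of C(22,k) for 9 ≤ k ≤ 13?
705,432

C(22,k) is maximised at the centre of the row: C(22,11) = 705,432.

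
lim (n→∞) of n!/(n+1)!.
0
n!/(n+1)! = 1/[(n+1)] → 0 as n → ∞.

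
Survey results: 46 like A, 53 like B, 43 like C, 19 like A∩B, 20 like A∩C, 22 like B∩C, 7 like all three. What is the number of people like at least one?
|A∪B∪C| = 46+53+43-19-20-22+7 = 88.

Answer: 88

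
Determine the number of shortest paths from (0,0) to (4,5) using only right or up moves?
126

Reasoning: Choose 4 rights from 9 moves: C(9,4) = 126.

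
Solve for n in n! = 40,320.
8

Working:
n! is strictly increasing. 6! = 720, 7! = 5,040, 8! = 40,320 ✓. So n = 8.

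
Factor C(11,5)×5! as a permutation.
P(11,5)

Working:
C(11,5)×5! = [11!/(5!(6)!)]×5! = 11!/(6)! = P(11,5) = 55,440.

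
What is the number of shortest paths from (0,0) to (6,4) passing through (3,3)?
80

Reasoning: To (3,3): C(6,3)=20. From there: C(4,3)=4. Total: 80.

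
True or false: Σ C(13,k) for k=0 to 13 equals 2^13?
True

Working:
Binomial theorem: Σ C(13,k) = (1+1)^13 = 2^13 = 8,192; RHS 2^13 = 8,192.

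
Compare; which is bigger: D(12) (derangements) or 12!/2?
D(12) = (12-1)·[D(11) + D(10)] = 11·[14,684,570 + 1,334,961] = 176,214,841; 12!/2 = 479,001,600/2 = 239,500,800.

Answer: 12!/2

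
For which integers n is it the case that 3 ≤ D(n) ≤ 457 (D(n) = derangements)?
4, 5, 6
Using D(n) = (n−1)[D(n−1) + D(n−2)] with D(1)=0, D(2)=1: D(3)=2; D(4)=9; D(5)=44; D(6)=265; D(7)=1,854. So valid n = 4, 5, 6.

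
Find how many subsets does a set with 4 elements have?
16

Working:
Each element can be included or excluded: 2^4 = 16.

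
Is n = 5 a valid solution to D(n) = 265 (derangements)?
No
D(5) = (5-1)·[D(4) + D(3)] = 4·[9 + 2] = 44, which does not equal 265.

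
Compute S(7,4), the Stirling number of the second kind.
350

Working:
Using the Stirling recurrence: S(n,k) = k·S(n-1,k) + S(n-1,k-1)
S(7,4) = 4·S(6,4) + S(6,3)
         = 4·65 + 90
         = 260 + 90
         = 350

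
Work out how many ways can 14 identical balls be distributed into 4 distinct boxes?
C(14+4-1, 4-1) = C(17, 3) = 680.
Final answer: 680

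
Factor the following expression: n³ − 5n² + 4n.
n³ − 5n² + 4n = n(n² − 5n + 4) = n(n − 1)(n − 4).
Final answer: n(n − 1)(n − 4)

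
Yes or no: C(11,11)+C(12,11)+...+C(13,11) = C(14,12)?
Yes

Explanation: Hockey stick identity gives Σ = C(14,12) = 91; RHS C(14,12) = 91.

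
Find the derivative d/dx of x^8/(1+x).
(8x^7(1+x) - x^8)/(1+x)²
Quotient rule: [8x^{7}(1+x) - x^8]/(1+x)².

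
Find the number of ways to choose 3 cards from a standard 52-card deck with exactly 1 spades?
9,633
13 spades and 39 non-spades: C(13,1) × C(39,2) = 13 × 741 = 9,633.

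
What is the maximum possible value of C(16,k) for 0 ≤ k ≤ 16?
Maximum at k = 8: C(16,8) = 12,870.

Answer: 12,870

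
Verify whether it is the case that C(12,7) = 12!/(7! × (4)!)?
False

Solution: The correct denominator is 7!×5!, giving C(12,7) = 792; the stated RHS is 12!/(7!×4!) = 3,960 ≠ 792, so the statement does not hold.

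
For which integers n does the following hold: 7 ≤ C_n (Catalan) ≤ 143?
4, 5, 6

Reasoning: C_3=5; C_4=14; C_5=42; C_6=132; C_7=429. So valid n = 4, 5, 6.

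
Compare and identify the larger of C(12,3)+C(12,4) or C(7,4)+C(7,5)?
First=715, Second=56.

Answer: C(12,3)+C(12,4)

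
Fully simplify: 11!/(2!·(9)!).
55

This is C(11,2) = 55.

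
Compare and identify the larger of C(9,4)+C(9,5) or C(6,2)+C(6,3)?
C(9,4)+C(9,5)

Working:
First=252, Second=35.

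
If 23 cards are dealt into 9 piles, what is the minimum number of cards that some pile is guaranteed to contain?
3

Reasoning: Pigeonhole: ⌈23/9⌉ = 3.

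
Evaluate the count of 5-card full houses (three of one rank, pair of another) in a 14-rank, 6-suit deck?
Triple rank: 14. Triple suits: C(6,3)=20. Pair rank: 13. Pair suits: C(6,2)=15. Total: 54,600.

Answer: 54,600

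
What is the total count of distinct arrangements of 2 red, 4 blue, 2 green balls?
Multinomial: 8!/(2! × 4! × 2!) = 420.

Answer: 420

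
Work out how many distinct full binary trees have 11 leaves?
16,796

Working:
Using the Catalan number formula: C_n = C(2n, n) / (n+1)
C_10 = C(20, 10) / (10+1)
     = 184756 / 11
     = 16,796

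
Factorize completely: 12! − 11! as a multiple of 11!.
11 × 11! = 439,084,800

Reasoning: 12! − 11! = 12·11! − 11! = (12 − 1)·11! = 11 × 11! = 439,084,800.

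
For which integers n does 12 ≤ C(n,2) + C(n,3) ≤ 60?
5, 6, 7

C(4,2)+C(4,3)=10; C(5,2)+C(5,3)=20; C(6,2)+C(6,3)=35; C(7,2)+C(7,3)=56; C(8,2)+C(8,3)=84. So valid n = 5, 6, 7.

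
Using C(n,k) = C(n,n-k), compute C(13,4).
715

Working:
C(13,4) = C(13,9) = 715.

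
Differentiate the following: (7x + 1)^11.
77(7x + 1)^10

Chain rule: 11(7x+1)^{10} × 7 = 77(7x+1)^{10}.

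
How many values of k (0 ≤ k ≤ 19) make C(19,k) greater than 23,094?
8

Row 19 is unimodal and symmetric about k=19/2. C(19,5)=11,628 ≤ 23,094; C(19,6)=27,132 > 23,094; by symmetry C(19,k) > 23,094 for k = 6..13. That's 13 - 6 + 1 = 8 values.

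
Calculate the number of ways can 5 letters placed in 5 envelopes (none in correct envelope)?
Using D(n) = (n-1)[D(n-1) + D(n-2)]:
D(5) = (5-1) × [D(4) + D(3)]
      = 4 × [9 + 2]
      = 4 × 11
      = 44

Answer: 44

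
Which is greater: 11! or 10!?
11!=39,916,800, 10!=3,628,800. 11! > 10!.

Answer: 11!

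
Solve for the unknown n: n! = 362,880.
n! is strictly increasing. 7! = 5,040, 8! = 40,320, 9! = 362,880 ✓. So n = 9.
Final answer: 9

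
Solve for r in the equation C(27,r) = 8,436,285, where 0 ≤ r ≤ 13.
10

C(27,r) is increasing for 0 ≤ r ≤ 13. Stepping up (C(27,r+1) = C(27,r)·(27−r)/(r+1)): C(27,1) = 27, C(27,2) = 351, C(27,3) = 2,925, C(27,4) = 17,550, C(27,5) = 80,730, C(27,6) = 296,010, C(27,7) = 888,030, C(27,8) = 2,220,075, C(27,9) = 4,686,825, C(27,10) = 8,436,285 ✓. So r = 10.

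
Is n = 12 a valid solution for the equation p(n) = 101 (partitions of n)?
No

Reasoning: Pentagonal recurrence p(n) = p(n−1) + p(n−2) − p(n−5) − p(n−7) + …: p(12) = p(11) + p(10) − p(7) − p(5) + p(0) = 56 + 42 − 15 − 7 + 1 = 77, which does not equal 101.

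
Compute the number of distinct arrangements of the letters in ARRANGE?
1,260
Word has 7 letters (A=2, R=2, N=1, G=1, E=1). Arrangements: 7!/Π(k!) = 1,260.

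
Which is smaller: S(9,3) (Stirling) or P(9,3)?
P(9,3)
S(9,3) = 3·S(8,3) + S(8,2) = 3·966 + 127 = 3,025; P(9,3) = 504.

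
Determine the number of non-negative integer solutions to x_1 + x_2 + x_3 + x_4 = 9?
220

Working:
C(9+4-1, 4-1) = 220.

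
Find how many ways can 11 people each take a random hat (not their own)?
Using D(n) = (n-1)[D(n-1) + D(n-2)]:
D(11) = (11-1) × [D(10) + D(9)]
      = 10 × [1334961 + 133496]
      = 10 × 1468457
      = 14,684,570

Answer: 14,684,570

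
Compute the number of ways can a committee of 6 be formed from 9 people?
84

C(9,6) = 9! / (6! × (9-6)!)
         = 9! / (6! × 3!)
         = 84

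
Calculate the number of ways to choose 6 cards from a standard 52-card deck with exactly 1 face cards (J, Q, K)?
7,896,096

Explanation: 12 face cards and 40 non-face cards: C(12,1) × C(40,5) = 12 × 658,008 = 7,896,096.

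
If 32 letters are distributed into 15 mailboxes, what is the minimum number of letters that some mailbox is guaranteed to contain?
3
Pigeonhole: ⌈32/15⌉ = 3.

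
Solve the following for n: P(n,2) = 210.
15

Solution: P(n,2) = n(n−1) is increasing in n; n(n−1) ≈ (n−0.5)^2 = 210 gives n ≈ 15.0. Check: P(13,2) = 156, P(14,2) = 182, P(15,2) = 210 ✓. So n = 15.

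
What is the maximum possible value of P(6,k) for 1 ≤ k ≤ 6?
720
P(6,k) increases in k, so maximum at k = 6: 6! = 720.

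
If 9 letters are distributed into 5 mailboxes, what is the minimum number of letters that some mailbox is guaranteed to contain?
2

Pigeonhole: ⌈9/5⌉ = 2.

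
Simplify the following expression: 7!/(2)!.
2,520
This equals 7×6×...×3 = 2,520.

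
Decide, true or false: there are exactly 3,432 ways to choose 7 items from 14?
True

Explanation: C(14,7) = 3,432.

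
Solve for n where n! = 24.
4

Working:
n! is strictly increasing. 2! = 2, 3! = 6, 4! = 24 ✓. So n = 4.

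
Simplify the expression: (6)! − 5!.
(6)! − 5! = (6)·5! − 5! = (6−1)·5! = 5·5! = 600.
Final answer: 600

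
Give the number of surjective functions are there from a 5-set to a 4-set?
240
Onto functions = 4! × S(5,4)
First compute S(5,4) via recurrence:
Using the Stirling recurrence: S(n,k) = k·S(n-1,k) + S(n-1,k-1)
S(5,4) = 4·S(4,4) + S(4,3)
         = 4·1 + 6
         = 4 + 6
         = 10
Then: 24 × 10 = 240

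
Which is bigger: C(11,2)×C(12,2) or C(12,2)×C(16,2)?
C(11,2)×C(12,2)=3,630, C(12,2)×C(16,2)=7,920.

Answer: C(12,2)×C(16,2)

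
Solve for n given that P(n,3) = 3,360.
16

P(n,3) = n(n−1)(n−2) is increasing in n; n(n−1)(n−2) ≈ (n−1)^3 = 3,360 gives n ≈ 16.0. Check: P(14,3) = 2,184, P(15,3) = 2,730, P(16,3) = 3,360 ✓. So n = 16.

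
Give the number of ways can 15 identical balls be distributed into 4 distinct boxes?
816

Reasoning: C(15+4-1, 4-1) = C(18, 3) = 816.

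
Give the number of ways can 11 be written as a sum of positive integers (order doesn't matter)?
Pentagonal recurrence p(n) = p(n−1) + p(n−2) − p(n−5) − p(n−7) + …: p(11) = p(10) + p(9) − p(6) − p(4) = 42 + 30 − 11 − 5 = 56.

Answer: 56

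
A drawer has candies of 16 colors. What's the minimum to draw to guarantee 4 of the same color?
49
Worst case: 3 of each = 48. One more: 49.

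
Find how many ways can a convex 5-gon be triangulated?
Using the Catalan number formula: C_n = C(2n, n) / (n+1)
C_3 = C(6, 3) / (3+1)
     = 20 / 4
     = 5

Answer: 5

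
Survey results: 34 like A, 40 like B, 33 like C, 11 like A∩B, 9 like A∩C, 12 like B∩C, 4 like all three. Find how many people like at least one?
79

Reasoning: |A∪B∪C| = 34+40+33-11-9-12+4 = 79.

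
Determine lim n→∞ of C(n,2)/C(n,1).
C(n,2)/C(n,1) = (n-1)/2 → ∞ as n → ∞.
Final answer: ∞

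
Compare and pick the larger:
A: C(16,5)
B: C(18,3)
A

Reasoning: A=C(16,5)=4,368, B=C(18,3)=816.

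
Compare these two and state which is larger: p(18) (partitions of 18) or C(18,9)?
C(18,9)
Pentagonal recurrence p(n) = p(n−1) + p(n−2) − p(n−5) − p(n−7) + …: p(18) = p(17) + p(16) − p(13) − p(11) + p(6) + p(3) = 297 + 231 − 101 − 56 + 11 + 3 = 385; C(18,9) = 48,620.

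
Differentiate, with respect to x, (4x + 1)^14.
Chain rule: 14(4x+1)^{13} × 4 = 56(4x+1)^{13}.
Final answer: 56(4x + 1)^13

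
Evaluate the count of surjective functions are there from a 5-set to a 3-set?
150

Explanation: Onto functions = 3! × S(5,3)
First compute S(5,3) via recurrence:
Using the Stirling recurrence: S(n,k) = k·S(n-1,k) + S(n-1,k-1)
S(5,3) = 3·S(4,3) + S(4,2)
         = 3·6 + 7
         = 18 + 7
         = 25
Then: 6 × 25 = 150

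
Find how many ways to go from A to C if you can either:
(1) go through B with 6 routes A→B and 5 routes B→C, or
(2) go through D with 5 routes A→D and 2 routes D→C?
Route via B: 6×5=30. Route via D: 5×2=10. Total: 40.

Answer: 40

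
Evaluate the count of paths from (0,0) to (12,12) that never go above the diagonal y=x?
208,012

Working:
Counted by the Catalan number C_12: C_12 = C(24,12)/(12+1) = 2,704,156/13 = 208,012.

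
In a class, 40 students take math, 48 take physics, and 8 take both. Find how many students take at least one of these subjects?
80

Solution: |A∪B| = |A|+|B|-|A∩B| = 40+48-8 = 80.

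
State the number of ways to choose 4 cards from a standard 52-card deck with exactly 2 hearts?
57,798

Explanation: 13 hearts and 39 non-hearts: C(13,2) × C(39,2) = 78 × 741 = 57,798.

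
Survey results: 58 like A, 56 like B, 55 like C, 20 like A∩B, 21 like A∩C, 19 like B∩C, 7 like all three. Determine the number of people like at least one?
116

Solution: |A∪B∪C| = 58+56+55-20-21-19+7 = 116.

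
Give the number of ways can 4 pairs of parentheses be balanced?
14

Working:
Using the Catalan number formula: C_n = C(2n, n) / (n+1)
C_4 = C(8, 4) / (4+1)
     = 70 / 5
     = 14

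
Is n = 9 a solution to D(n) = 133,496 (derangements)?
Yes

Explanation: D(9) = (9-1)·[D(8) + D(7)] = 8·[14,833 + 1,854] = 133,496, which equals 133,496.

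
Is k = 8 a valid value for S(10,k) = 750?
Yes

Solution: S(10,8) = 8·S(9,8) + S(9,7) = 8·36 + 462 = 750, which equals 750.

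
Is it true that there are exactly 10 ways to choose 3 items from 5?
True

Explanation: C(5,3) = 10.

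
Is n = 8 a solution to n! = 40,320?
Yes

8! = 8·7! = 8·5,040 = 40,320, which equals 40,320.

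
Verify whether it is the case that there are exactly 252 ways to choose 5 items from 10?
C(10,5) = 252.

Answer: True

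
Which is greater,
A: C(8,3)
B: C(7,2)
A

Reasoning: A=C(8,3)=56, B=C(7,2)=21.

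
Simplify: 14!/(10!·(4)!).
1,001
This is C(14,10) = 1,001.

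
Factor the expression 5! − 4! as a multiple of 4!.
4 × 4! = 96

Working:
5! − 4! = 5·4! − 4! = (5 − 1)·4! = 4 × 4! = 96.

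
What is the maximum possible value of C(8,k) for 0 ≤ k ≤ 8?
70

Reasoning: Maximum at k = 4: C(8,4) = 70.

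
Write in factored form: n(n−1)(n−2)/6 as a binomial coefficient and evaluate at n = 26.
C(n,3); C(26,3) = 2,600

n(n−1)(n−2)/6 = n!/(3!(n−3)!) = C(n,3). At n = 26: C(26,3) = 2,600.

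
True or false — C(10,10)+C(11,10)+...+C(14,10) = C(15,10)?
False

Working:
Hockey stick identity gives Σ = C(15,11) = 1,365; RHS C(15,10) = 3,003.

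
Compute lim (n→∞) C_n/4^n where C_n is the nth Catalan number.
C_n ~ 4^n/(n^(3/2)√π), so n^0·C_n/4^n ~ n^(0 − 3/2)/√π → 0.
Final answer: 0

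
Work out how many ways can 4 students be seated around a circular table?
6

Reasoning: Circular arrangements: (4-1)! = 6.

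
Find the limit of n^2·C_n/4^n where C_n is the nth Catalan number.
∞

Solution: C_n ~ 4^n/(n^(3/2)√π), so n^2·C_n/4^n ~ n^(2 − 3/2)/√π → ∞.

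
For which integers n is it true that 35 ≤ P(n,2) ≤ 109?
7, 8, 9, 10

Reasoning: P(6,2)=30; P(7,2)=42; P(8,2)=56; P(9,2)=72; P(10,2)=90; P(11,2)=110. So valid n = 7, 8, 9, 10.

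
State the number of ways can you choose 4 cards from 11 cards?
330
C(11,4) = 11! / (4! × (11-4)!)
         = 11! / (4! × 7!)
         = 330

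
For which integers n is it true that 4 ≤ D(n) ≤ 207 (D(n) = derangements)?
4, 5

Using D(n) = (n−1)[D(n−1) + D(n−2)] with D(1)=0, D(2)=1: D(3)=2; D(4)=9; D(5)=44; D(6)=265. So valid n = 4, 5.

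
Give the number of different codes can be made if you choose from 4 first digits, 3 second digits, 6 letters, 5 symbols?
By the multiplication principle: 4 × 3 × 6 × 5 = 360.
Final answer: 360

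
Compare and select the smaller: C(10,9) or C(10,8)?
C(10,9)
C(10,9)=10, C(10,8)=45.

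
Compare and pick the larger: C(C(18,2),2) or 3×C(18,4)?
C(C(18,2),2)

Working:
C(C(18,2),2)=11,628, 3×C(18,4)=9,180.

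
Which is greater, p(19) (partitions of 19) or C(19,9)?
Pentagonal recurrence p(n) = p(n−1) + p(n−2) − p(n−5) − p(n−7) + …: p(19) = p(18) + p(17) − p(14) − p(12) + p(7) + p(4) = 385 + 297 − 135 − 77 + 15 + 5 = 490; C(19,9) = 92,378.

Answer: C(19,9)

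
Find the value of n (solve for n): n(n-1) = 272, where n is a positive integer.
17

Explanation: n² − n − 272 = 0, so n = (1 ± √(1 + 4·272))/2 = (1 ± √1,089)/2 = (1 ± 33)/2, i.e. n = 17 or n = -16. Taking the positive root, n = 17 (check: 17×16 = 272).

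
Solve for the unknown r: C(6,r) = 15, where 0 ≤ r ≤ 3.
C(6,r) is increasing for 0 ≤ r ≤ 3. Stepping up (C(6,r+1) = C(6,r)·(6−r)/(r+1)): C(6,1) = 6, C(6,2) = 15 ✓. So r = 2.
Final answer: 2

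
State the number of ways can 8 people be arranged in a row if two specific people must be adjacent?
10,080
Treat pair as unit: (8-1)! arrangements × 2 internal orders = 10,080.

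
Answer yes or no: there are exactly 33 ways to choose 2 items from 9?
No

Solution: C(9,2) = 36 ≠ 33.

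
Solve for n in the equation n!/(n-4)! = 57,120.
17

Explanation: n!/(n-4)! = n×(n-1)×(n-2)×(n-3), a product of 4 consecutive integers ≈ (n−1.5)^4. 57,120^(1/4) + 1.5 ≈ 17.0; check n = 17: 17×16×15×14 = 57,120 ✓. So n = 17.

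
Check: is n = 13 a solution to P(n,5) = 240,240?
P(13,5) = 13·12·11·10·9 = 154,440, which does not equal 240,240.

Answer: No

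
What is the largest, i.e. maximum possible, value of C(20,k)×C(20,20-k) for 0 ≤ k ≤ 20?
34,134,779,536

Solution: C(20,k)·C(20,20-k) = C(20,k)², maximised at the centre k = 10: C(20,10)² = 34,134,779,536.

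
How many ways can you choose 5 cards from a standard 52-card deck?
2,598,960

Solution: C(52,5) = 2,598,960.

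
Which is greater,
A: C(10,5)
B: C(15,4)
A=C(10,5)=252, B=C(15,4)=1,365.

Answer: B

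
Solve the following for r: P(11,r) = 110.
2
P(11,r) = 11·10·…·(11−r+1), a product of r factors. Multiplying down from 11: 11 = 11; 11·10 = 110 ✓ (2 factors). So r = 2.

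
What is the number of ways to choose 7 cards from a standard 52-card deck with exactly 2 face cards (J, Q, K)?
43,428,528

Solution: 12 face cards and 40 non-face cards: C(12,2) × C(40,5) = 66 × 658,008 = 43,428,528.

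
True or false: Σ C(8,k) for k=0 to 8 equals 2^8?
True

Solution: Binomial theorem: Σ C(8,k) = (1+1)^8 = 2^8 = 256; RHS 2^8 = 256.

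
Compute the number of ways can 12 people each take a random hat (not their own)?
Using D(n) = (n-1)[D(n-1) + D(n-2)]:
D(12) = (12-1) × [D(11) + D(10)]
      = 11 × [14684570 + 1334961]
      = 11 × 16019531
      = 176,214,841
Final answer: 176,214,841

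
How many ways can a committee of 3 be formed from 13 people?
286

Working:
C(13,3) = 13! / (3! × (13-3)!)
         = 13! / (3! × 10!)
         = 286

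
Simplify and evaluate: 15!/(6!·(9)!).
This is C(15,6) = 5,005.
Final answer: 5,005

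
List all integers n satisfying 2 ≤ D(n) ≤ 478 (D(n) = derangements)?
3, 4, 5, 6

Working:
Using D(n) = (n−1)[D(n−1) + D(n−2)] with D(1)=0, D(2)=1: D(2)=1; D(3)=2; D(4)=9; D(5)=44; D(6)=265; D(7)=1,854. So valid n = 3, 4, 5, 6.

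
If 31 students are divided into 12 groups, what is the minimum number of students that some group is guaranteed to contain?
3

Pigeonhole: ⌈31/12⌉ = 3.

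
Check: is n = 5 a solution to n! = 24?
No

Reasoning: 5! = 5·4! = 5·24 = 120, which does not equal 24.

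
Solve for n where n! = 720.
n! is strictly increasing. 4! = 24, 5! = 120, 6! = 720 ✓. So n = 6.
Final answer: 6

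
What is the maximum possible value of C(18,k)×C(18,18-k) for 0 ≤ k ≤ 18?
2,363,904,400

Working:
C(18,k)·C(18,18-k) = C(18,k)², maximised at the centre k = 9: C(18,9)² = 2,363,904,400.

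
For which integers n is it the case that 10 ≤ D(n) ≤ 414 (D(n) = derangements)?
5, 6

Working:
Using D(n) = (n−1)[D(n−1) + D(n−2)] with D(1)=0, D(2)=1: D(4)=9; D(5)=44; D(6)=265; D(7)=1,854. So valid n = 5, 6.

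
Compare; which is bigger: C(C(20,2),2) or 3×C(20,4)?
C(C(20,2),2)=17,955, 3×C(20,4)=14,535.

Answer: C(C(20,2),2)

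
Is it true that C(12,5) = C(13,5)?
LHS = C(12,5) = 792; RHS = C(13,5) = 1,287. 792 ≠ 1,287, so the statement does not hold.
Final answer: False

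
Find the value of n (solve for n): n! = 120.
5

Reasoning: n! is strictly increasing. 3! = 6, 4! = 24, 5! = 120 ✓. So n = 5.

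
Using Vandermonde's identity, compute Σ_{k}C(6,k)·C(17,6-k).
100,947

Working:
= C(6+17,6) = C(23,6) = 100,947.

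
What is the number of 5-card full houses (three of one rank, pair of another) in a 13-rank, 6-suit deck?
46,800

Reasoning: Triple rank: 13. Triple suits: C(6,3)=20. Pair rank: 12. Pair suits: C(6,2)=15. Total: 46,800.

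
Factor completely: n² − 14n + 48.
(n − 6)(n − 8)

Working:
Seek roots whose sum is 14 and product is 48: (6, 8). So n² − 14n + 48 = (n − 6)(n − 8).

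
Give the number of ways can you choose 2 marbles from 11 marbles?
55
C(11,2) = 11! / (2! × (11-2)!)
         = 11! / (2! × 9!)
         = 55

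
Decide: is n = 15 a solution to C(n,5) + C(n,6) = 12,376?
No

Working:
C(15,5) + C(15,6) = 3,003 + 5,005 = 8,008, which does not equal 12,376.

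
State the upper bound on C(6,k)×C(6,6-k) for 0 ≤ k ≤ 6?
C(6,k)·C(6,6-k) = C(6,k)², maximised at the centre k = 3: C(6,3)² = 400.
Final answer: 400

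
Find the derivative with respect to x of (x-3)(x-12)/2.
(2x - 15)/2

Reasoning: d/dx[(x-3)(x-12)] = (x-12) + (x-3) = 2x - 15. Dividing by 2 gives (2x - 15)/2.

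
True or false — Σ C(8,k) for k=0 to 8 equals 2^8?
True

Solution: Binomial theorem: Σ C(8,k) = (1+1)^8 = 2^8 = 256; RHS 2^8 = 256.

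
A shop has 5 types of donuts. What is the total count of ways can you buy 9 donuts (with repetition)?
715

Reasoning: Stars and bars: C(9+5-1, 9) = C(13, 9) = 715.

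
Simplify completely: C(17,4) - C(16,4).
560
C(17,4) - C(16,4) = C(16,3) = 560.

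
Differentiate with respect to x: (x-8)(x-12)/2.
(2x - 20)/2

Explanation: d/dx[(x-8)(x-12)] = (x-12) + (x-8) = 2x - 20. Dividing by 2 gives (2x - 20)/2.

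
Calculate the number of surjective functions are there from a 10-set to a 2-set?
Onto functions = 2! × S(10,2)
First compute S(10,2) via recurrence:
Using the Stirling recurrence: S(n,k) = k·S(n-1,k) + S(n-1,k-1)
S(10,2) = 2·S(9,2) + S(9,1)
         = 2·255 + 1
         = 510 + 1
         = 511
Then: 2 × 511 = 1,022

Answer: 1,022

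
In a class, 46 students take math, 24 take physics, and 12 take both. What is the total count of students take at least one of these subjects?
58

Explanation: |A∪B| = |A|+|B|-|A∩B| = 46+24-12 = 58.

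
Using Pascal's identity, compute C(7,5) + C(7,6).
28

Solution: C(7,5) + C(7,6) = C(8,6) = 28.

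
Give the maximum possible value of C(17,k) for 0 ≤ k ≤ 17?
24,310

Working:
Maximum at k = 8 or k = 9: C(17,8) = 24,310.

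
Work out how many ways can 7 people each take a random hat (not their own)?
1,854

Working:
Using D(n) = (n-1)[D(n-1) + D(n-2)]:
D(7) = (7-1) × [D(6) + D(5)]
      = 6 × [265 + 44]
      = 6 × 309
      = 1,854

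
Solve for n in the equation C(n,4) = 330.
11
C(n,4) = n(n−1)(n−2)(n−3)/4! is increasing in n, and n(n−1)(n−2)(n−3) = 4!·330 = 7,920 ≈ (n−1.5)^4 gives n ≈ 10.9. Check: C(9,4) = 126, C(10,4) = 210, C(11,4) = 330 ✓. So n = 11.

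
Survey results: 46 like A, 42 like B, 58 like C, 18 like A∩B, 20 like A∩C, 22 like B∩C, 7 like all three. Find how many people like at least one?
93
|A∪B∪C| = 46+42+58-18-20-22+7 = 93.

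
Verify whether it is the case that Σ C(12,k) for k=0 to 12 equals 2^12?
True

Solution: Binomial theorem: Σ C(12,k) = (1+1)^12 = 2^12 = 4,096; RHS 2^12 = 4,096.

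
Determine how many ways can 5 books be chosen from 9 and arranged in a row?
P(9,5) = 9!/(9-5)! = 15,120.

Answer: 15,120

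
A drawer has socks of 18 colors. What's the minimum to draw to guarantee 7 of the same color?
Worst case: 6 of each = 108. One more: 109.

Answer: 109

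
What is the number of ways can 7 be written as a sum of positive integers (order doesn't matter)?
Pentagonal recurrence p(n) = p(n−1) + p(n−2) − p(n−5) − p(n−7) + …: p(7) = p(6) + p(5) − p(2) − p(0) = 11 + 7 − 2 − 1 = 15.

Answer: 15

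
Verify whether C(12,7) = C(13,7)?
LHS = C(12,7) = 792; RHS = C(13,7) = 1,716. 792 ≠ 1,716, so the statement does not hold.

Answer: False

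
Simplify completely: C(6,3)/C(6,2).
C(n,k+1)/C(n,k) = (n−k)/(k+1). Here (6−2)/(2+1) = 4/3 = 4/3.
Final answer: 4/3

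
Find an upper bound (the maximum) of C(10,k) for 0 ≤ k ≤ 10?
252

Explanation: Maximum at k = 5: C(10,5) = 252.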